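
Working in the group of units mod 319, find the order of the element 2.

140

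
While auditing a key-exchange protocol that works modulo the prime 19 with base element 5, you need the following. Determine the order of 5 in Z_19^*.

Since 5 ∈ (Z/19Z)^×, its order divides φ(19) = 19 − 1 = 18 = 2 · 3^2.
Divisors of 18: 1, 2, 3, 6, 9, 18.
Check 5^d mod 19 for each divisor in increasing order:
5^1 ≡ 5 (mod 19)
5^2 ≡ 6 (mod 19)
5^3 ≡ 11 (mod 19)
5^6 ≡ 7 (mod 19)
5^9 ≡ 1 (mod 19) ✓
Therefore the multiplicative order of 5 modulo 19 is 9.

9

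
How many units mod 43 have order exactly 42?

φ(43) = 43 − 1 = 42 = 2 · 3 · 7.
(Z/43Z)^× is cyclic (|G| = 42); a cyclic group of order m has exactly φ(d) elements of each order d | m, and none otherwise.
42 = 2 · 3 · 7 divides 42, and φ(42) = 12.

12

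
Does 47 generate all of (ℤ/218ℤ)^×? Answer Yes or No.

Yes

φ(218) = φ(2)·φ(109) = 1·108 = 108 = 2^2 · 3^3.
It suffices to check that the order of 47 is not a proper divisor of 108: compute 47^(108/q) for q ∈ {2, 3}.
47^54 ≡ 217 (mod 218)  [q = 2: ≢ 1 ✓]
47^36 ≡ 45 (mod 218)  [q = 3: ≢ 1 ✓]
All checks pass, so 47 has order 108 and is a primitive root modulo 218.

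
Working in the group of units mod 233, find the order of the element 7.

By Lagrange's theorem, ord_233(7) divides φ(233) = 233 − 1 = 232 = 2^3 · 29.
Divisors of 232: 1, 2, 4, 8, 29, 58, 116, 232.
Compute 7^d (mod 233) for the divisors d until we hit 1:
7^1 ≡ 7 (mod 233)
7^2 ≡ 49 (mod 233)
7^4 ≡ 71 (mod 233)
7^8 ≡ 148 (mod 233)
7^29 ≡ 89 (mod 233)
7^58 ≡ 232 (mod 233)
7^116 ≡ 1 (mod 233) ✓
So ord_233(7) = 116.

116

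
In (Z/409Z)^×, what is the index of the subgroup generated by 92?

By Lagrange's theorem, ord_409(92) divides φ(409) = 409 − 1 = 408 = 2^3 · 3 · 17.
Divisors of 408: 1, 2, 3, 4, 6, 8, 12, 17, 24, 34, 51, 68, 102, 136, 204, 408.
Test each divisor d:
92^1 ≡ 92
92^2 ≡ 284
92^3 ≡ 361
92^4 ≡ 83
92^6 ≡ 259
92^8 ≡ 345
92^12 ≡ 5
92^17 ≡ 143
92^24 ≡ 25
92^34 ≡ 408
92^51 ≡ 266
92^68 ≡ 1
Thus |⟨92⟩| = ord(92) = 68.
The index is φ(409) / ord(92) = 408 / 68 = 6.

6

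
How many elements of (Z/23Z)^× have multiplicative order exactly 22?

10

φ(23) = 23 − 1 = 22 = 2 · 11.
(Z/23Z)^× is cyclic (|G| = 22); a cyclic group of order m has exactly φ(d) elements of each order d | m, and none otherwise.
22 = 2 · 11 divides 22, and φ(22) = 10.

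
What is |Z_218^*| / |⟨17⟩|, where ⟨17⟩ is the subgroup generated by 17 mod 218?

3

ord(17) | φ(218) = φ(2)·φ(109) = 1·108 = 108 = 2^2 · 3^3.
Divisors of 108: 1, 2, 3, 4, 6, 9, 12, 18, 27, 36, 54, 108.
Test each divisor d:
17^1 ≡ 17
17^2 ≡ 71
17^3 ≡ 117
17^4 ≡ 27
17^6 ≡ 173
17^9 ≡ 185
17^12 ≡ 63
17^18 ≡ 217
17^27 ≡ 33
17^36 ≡ 1
So ord_218(17) = 36, hence |⟨17⟩| = 36.
[(Z/218Z)^× : ⟨17⟩] = 108/36 = 3.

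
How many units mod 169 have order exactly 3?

2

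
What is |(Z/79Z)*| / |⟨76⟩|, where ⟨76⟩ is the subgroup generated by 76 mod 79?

2

The order of 76 must divide φ(79) = 79 − 1 = 78 = 2 · 3 · 13.
Divisors of 78: 1, 2, 3, 6, 13, 26, 39, 78.
Evaluate successive powers at the divisors of 78:
76^1 ≡ 76
76^2 ≡ 9
76^3 ≡ 52
76^6 ≡ 18
76^13 ≡ 55
76^26 ≡ 23
76^39 ≡ 1
Thus |⟨76⟩| = ord(76) = 39.
Index = |(Z/79Z)^×| / |⟨76⟩| = 78 / 39 = 2.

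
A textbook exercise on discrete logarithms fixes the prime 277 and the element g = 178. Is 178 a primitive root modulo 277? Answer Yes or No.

Yes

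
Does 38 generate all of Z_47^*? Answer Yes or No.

Yes

φ(47) = 47 − 1 = 46 = 2 · 23.
Test 38^(46/q) mod 47 for each prime factor q of 46:
38^23 ≡ 46 (mod 47)  [q = 2: ≢ 1 ✓]
38^2 ≡ 34 (mod 47)  [q = 23: ≢ 1 ✓]
None equal 1, so ord_47(38) = 46: 38 is a primitive root.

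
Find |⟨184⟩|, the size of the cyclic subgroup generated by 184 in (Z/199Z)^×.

99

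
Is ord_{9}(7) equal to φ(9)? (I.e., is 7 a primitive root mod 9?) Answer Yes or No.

No

φ(9) = φ(3^2) = 3·(3−1) = 6 = 2 · 3.
It suffices to check that the order of 7 is not a proper divisor of 6: compute 7^(6/q) for q ∈ {2, 3}.
7^3 ≡ 1 (mod 9)  [q = 2: ≡ 1 ✗]
7^2 ≡ 4 (mod 9)  [q = 3: ≢ 1 ✓]
7^3 ≡ 1 shows ord(7) | 3, strictly less than φ(9); not a primitive root.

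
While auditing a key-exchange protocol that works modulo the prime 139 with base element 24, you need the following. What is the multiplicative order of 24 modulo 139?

69

Since 24 ∈ (Z/139Z)^×, its order divides φ(139) = 139 − 1 = 138 = 2 · 3 · 23.
Divisors of 138: 1, 2, 3, 6, 23, 46, 69, 138.
Compute 24^d (mod 139) for the divisors d until we hit 1:
24^1 ≡ 24
24^2 ≡ 20
24^3 ≡ 63
24^6 ≡ 77
24^23 ≡ 96
24^46 ≡ 42
24^69 ≡ 1
Hence ord(24) = 69.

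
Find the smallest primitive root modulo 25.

2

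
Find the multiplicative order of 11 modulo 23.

By Lagrange's theorem, ord_23(11) divides φ(23) = 23 − 1 = 22 = 2 · 11.
Divisors of 22: 1, 2, 11, 22.
Evaluate successive powers at the divisors of 22:
11^1 ≡ 11 (mod 23)
11^2 ≡ 6 (mod 23)
11^11 ≡ 22 (mod 23)
11^22 ≡ 1 (mod 23) ✓
The smallest such exponent is 22, so the order of 11 is 22.

22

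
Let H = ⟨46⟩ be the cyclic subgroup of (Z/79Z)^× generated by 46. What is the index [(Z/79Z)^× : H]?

ord(46) | φ(79) = 79 − 1 = 78 = 2 · 3 · 13.
Divisors of 78: 1, 2, 3, 6, 13, 26, 39, 78.
Test each divisor d:
46^1 ≡ 46
46^2 ≡ 62
46^3 ≡ 8
46^6 ≡ 64
46^13 ≡ 1
Thus |⟨46⟩| = ord(46) = 13.
Index = |(Z/79Z)^×| / |⟨46⟩| = 78 / 13 = 6.

6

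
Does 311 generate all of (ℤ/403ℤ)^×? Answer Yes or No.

No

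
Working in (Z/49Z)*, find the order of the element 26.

42

By Lagrange's theorem, ord_49(26) divides φ(49) = φ(7^2) = 7·(7−1) = 42 = 2 · 3 · 7.
Divisors of 42: 1, 2, 3, 6, 7, 14, 21, 42.
Compute 26^d (mod 49) for the divisors d until we hit 1:
26^1 ≡ 26 (mod 49)
26^2 ≡ 39 (mod 49)
26^3 ≡ 34 (mod 49)
26^6 ≡ 29 (mod 49)
26^7 ≡ 19 (mod 49)
26^14 ≡ 18 (mod 49)
26^21 ≡ 48 (mod 49)
26^42 ≡ 1 (mod 49) ✓
Hence ord(26) = 42.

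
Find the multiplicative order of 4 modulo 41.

The order of 4 must divide φ(41) = 41 − 1 = 40 = 2^3 · 5.
Divisors of 40: 1, 2, 4, 5, 8, 10, 20, 40.
Test each divisor d:
4^1 ≡ 4
4^2 ≡ 16
4^4 ≡ 10
4^5 ≡ 40
4^8 ≡ 18
4^10 ≡ 1
Hence ord(4) = 10.

10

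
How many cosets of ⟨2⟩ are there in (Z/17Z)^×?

2

Since 2 ∈ (Z/17Z)^×, its order divides φ(17) = 17 − 1 = 16 = 2^4.
Divisors of 16: 1, 2, 4, 8, 16.
Test each divisor d:
2^1 ≡ 2 (mod 17)
2^2 ≡ 4 (mod 17)
2^4 ≡ 16 (mod 17)
2^8 ≡ 1 (mod 17) ✓
So ord_17(2) = 8, hence |⟨2⟩| = 8.
Index = |(Z/17Z)^×| / |⟨2⟩| = 16 / 8 = 2.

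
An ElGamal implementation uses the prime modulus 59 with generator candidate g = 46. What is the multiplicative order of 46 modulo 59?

By Lagrange's theorem, ord_59(46) divides φ(59) = 59 − 1 = 58 = 2 · 29.
Divisors of 58: 1, 2, 29, 58.
Evaluate successive powers at the divisors of 58:
46^1 ≡ 46
46^2 ≡ 51
46^29 ≡ 1
Hence ord(46) = 29.

29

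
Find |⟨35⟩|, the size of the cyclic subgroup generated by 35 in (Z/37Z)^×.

36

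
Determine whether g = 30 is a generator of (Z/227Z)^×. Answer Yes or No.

No

φ(227) = 227 − 1 = 226 = 2 · 113.
30 is a primitive root mod 227 iff 30^(φ(227)/q) ≢ 1 for every prime q | φ(227), i.e. q ∈ {2, 113}.
30^113 ≡ 1 (mod 227)  [q = 2: ≡ 1 ✗]
30^2 ≡ 219 (mod 227)  [q = 113: ≢ 1 ✓]
Since 30^113 ≡ 1, the order of 30 divides 113 < 226, so 30 is not a primitive root.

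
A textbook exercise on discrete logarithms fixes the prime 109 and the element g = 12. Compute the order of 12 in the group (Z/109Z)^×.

54

By Lagrange's theorem, ord_109(12) divides φ(109) = 109 − 1 = 108 = 2^2 · 3^3.
Divisors of 108: 1, 2, 3, 4, 6, 9, 12, 18, 27, 36, 54, 108.
Compute 12^d (mod 109) for the divisors d until we hit 1:
12^1 ≡ 12 (mod 109)
12^2 ≡ 35 (mod 109)
12^3 ≡ 93 (mod 109)
12^4 ≡ 26 (mod 109)
12^6 ≡ 38 (mod 109)
12^9 ≡ 46 (mod 109)
12^12 ≡ 27 (mod 109)
12^18 ≡ 45 (mod 109)
12^27 ≡ 108 (mod 109)
12^36 ≡ 63 (mod 109)
12^54 ≡ 1 (mod 109) ✓
Therefore the multiplicative order of 12 modulo 109 is 54.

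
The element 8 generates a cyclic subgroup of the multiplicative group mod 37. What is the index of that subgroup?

By Lagrange's theorem, ord_37(8) divides φ(37) = 37 − 1 = 36 = 2^2 · 3^2.
Divisors of 36: 1, 2, 3, 4, 6, 9, 12, 18, 36.
Test each divisor d:
8^1 ≡ 8
8^2 ≡ 27
8^3 ≡ 31
8^4 ≡ 26
8^6 ≡ 36
8^9 ≡ 6
8^12 ≡ 1
Thus |⟨8⟩| = ord(8) = 12.
Index = |(Z/37Z)^×| / |⟨8⟩| = 36 / 12 = 3.

3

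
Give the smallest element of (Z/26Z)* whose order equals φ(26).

7

φ(26) = φ(2)·φ(13) = 1·12 = 12 = 2^2 · 3.
g is a primitive root iff g^(12/q) ≢ 1 (mod 26) for each prime q ∈ {2, 3}.
g = 2: gcd(2, 26) = 2 > 1, not a unit — skip.
g = 3: 3^6 ≡ 1 — hits 1, so not a primitive root.
g = 4: gcd(4, 26) = 2 > 1, not a unit — skip.
g = 5: 5^6 ≡ 25; 5^4 ≡ 1 — hits 1, so not a primitive root.
g = 6: gcd(6, 26) = 2 > 1, not a unit — skip.
g = 7: 7^6 ≡ 25; 7^4 ≡ 9 — none is 1, so 7 is a primitive root.
The smallest primitive root modulo 26 is 7.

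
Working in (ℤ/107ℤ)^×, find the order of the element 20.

106

The order of 20 must divide φ(107) = 107 − 1 = 106 = 2 · 53.
Divisors of 106: 1, 2, 53, 106.
Evaluate successive powers at the divisors of 106:
20^1 ≡ 20 (mod 107)
20^2 ≡ 79 (mod 107)
20^53 ≡ 106 (mod 107)
20^106 ≡ 1 (mod 107) ✓
Hence ord(20) = 106.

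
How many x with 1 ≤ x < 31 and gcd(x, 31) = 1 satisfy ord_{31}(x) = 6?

2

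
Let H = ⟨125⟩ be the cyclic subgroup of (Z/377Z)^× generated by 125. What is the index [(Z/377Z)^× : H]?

12

By Lagrange's theorem, ord_377(125) divides φ(377) = φ(13·29) = (13−1)·(29−1) = 12·28 = 336 = 2^4 · 3 · 7.
Divisors of 336: 1, 2, 3, 4, 6, 7, 8, 12, 14, 16, 21, 24, 28, 42, 48, 56, 84, 112, 168, 336.
Test each divisor d:
125^1 ≡ 125 (mod 377)
125^2 ≡ 168 (mod 377)
125^3 ≡ 265 (mod 377)
125^4 ≡ 326 (mod 377)
125^6 ≡ 103 (mod 377)
125^7 ≡ 57 (mod 377)
125^8 ≡ 339 (mod 377)
125^12 ≡ 53 (mod 377)
125^14 ≡ 233 (mod 377)
125^16 ≡ 313 (mod 377)
125^21 ≡ 86 (mod 377)
125^24 ≡ 170 (mod 377)
125^28 ≡ 1 (mod 377) ✓
The order of 125 is 28, so the subgroup it generates has 28 elements.
[(Z/377Z)^× : ⟨125⟩] = 336/28 = 12.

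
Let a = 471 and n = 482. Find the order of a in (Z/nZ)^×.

ord(471) | φ(482) = φ(2)·φ(241) = 1·240 = 240 = 2^4 · 3 · 5.
Divisors of 240: 1, 2, 3, 4, 5, 6, 8, 10, 12, 15, 16, 20, 24, 30, 40, 48, 60, 80, 120, 240.
Compute 471^d (mod 482) for the divisors d until we hit 1:
471^1 ≡ 471 (mod 482)
471^2 ≡ 121 (mod 482)
471^3 ≡ 115 (mod 482)
471^4 ≡ 181 (mod 482)
471^5 ≡ 419 (mod 482)
471^6 ≡ 211 (mod 482)
471^8 ≡ 467 (mod 482)
471^10 ≡ 113 (mod 482)
471^12 ≡ 177 (mod 482)
471^15 ≡ 111 (mod 482)
471^16 ≡ 225 (mod 482)
471^20 ≡ 237 (mod 482)
471^24 ≡ 481 (mod 482)
471^30 ≡ 271 (mod 482)
471^40 ≡ 257 (mod 482)
471^48 ≡ 1 (mod 482) ✓
The smallest such exponent is 48, so the order of 471 is 48.

48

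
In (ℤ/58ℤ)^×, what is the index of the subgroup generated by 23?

The order of 23 must divide φ(58) = φ(2)·φ(29) = 1·28 = 28 = 2^2 · 7.
Divisors of 28: 1, 2, 4, 7, 14, 28.
Compute 23^d (mod 58) for the divisors d until we hit 1:
23^1 ≡ 23 (mod 58)
23^2 ≡ 7 (mod 58)
23^4 ≡ 49 (mod 58)
23^7 ≡ 1 (mod 58) ✓
Thus |⟨23⟩| = ord(23) = 7.
Index = |(Z/58Z)^×| / |⟨23⟩| = 28 / 7 = 4.

4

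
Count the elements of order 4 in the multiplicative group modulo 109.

2

φ(109) = 109 − 1 = 108 = 2^2 · 3^3.
Since (Z/109Z)^× is cyclic of order 108, the number of elements of order d is φ(d) when d | 108 and 0 otherwise.
4 = 2^2 divides 108, and φ(4) = 2.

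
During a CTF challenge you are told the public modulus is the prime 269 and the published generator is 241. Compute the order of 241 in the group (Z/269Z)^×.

268

By Lagrange's theorem, ord_269(241) divides φ(269) = 269 − 1 = 268 = 2^2 · 67.
Divisors of 268: 1, 2, 4, 67, 134, 268.
Compute 241^d (mod 269) for the divisors d until we hit 1:
241^1 ≡ 241 (mod 269)
241^2 ≡ 246 (mod 269)
241^4 ≡ 260 (mod 269)
241^67 ≡ 82 (mod 269)
241^134 ≡ 268 (mod 269)
241^268 ≡ 1 (mod 269) ✓
So ord_269(241) = 268.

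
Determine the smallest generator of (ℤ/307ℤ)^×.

φ(307) = 307 − 1 = 306 = 2 · 3^2 · 17.
g is a primitive root iff g^(306/q) ≢ 1 (mod 307) for each prime q ∈ {2, 3, 17}.
g = 2: 2^153 ≡ 306; 2^102 ≡ 1 — hits 1, so not a primitive root.
g = 3: 3^153 ≡ 306; 3^102 ≡ 1 — hits 1, so not a primitive root.
g = 4: 4^153 ≡ 1 — hits 1, so not a primitive root.
g = 5: 5^153 ≡ 306; 5^102 ≡ 289; 5^18 ≡ 81 — none is 1, so 5 is a primitive root.
So 5 is the smallest generator of (Z/307Z)^×.

5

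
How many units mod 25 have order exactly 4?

2

φ(25) = φ(5^2) = 5·(5−1) = 20 = 2^2 · 5.
(Z/25Z)^× is cyclic (|G| = 20); a cyclic group of order m has exactly φ(d) elements of each order d | m, and none otherwise.
4 = 2^2 divides 20, and φ(4) = 2.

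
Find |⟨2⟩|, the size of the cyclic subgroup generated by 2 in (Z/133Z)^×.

Since 2 ∈ (Z/133Z)^×, its order divides φ(133) = φ(7·19) = (7−1)·(19−1) = 6·18 = 108 = 2^2 · 3^3.
Divisors of 108: 1, 2, 3, 4, 6, 9, 12, 18, 27, 36, 54, 108.
Check 2^d mod 133 for each divisor in increasing order:
2^1 ≡ 2 (mod 133)
2^2 ≡ 4 (mod 133)
2^3 ≡ 8 (mod 133)
2^4 ≡ 16 (mod 133)
2^6 ≡ 64 (mod 133)
2^9 ≡ 113 (mod 133)
2^12 ≡ 106 (mod 133)
2^18 ≡ 1 (mod 133) ✓
Hence ord(2) = 18.

18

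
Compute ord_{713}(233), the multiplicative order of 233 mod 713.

55

Since 233 ∈ (Z/713Z)^×, its order divides φ(713) = φ(23·31) = (23−1)·(31−1) = 22·30 = 660 = 2^2 · 3 · 5 · 11.
Divisors of 660: 1, 2, 3, 4, 5, 6, 10, 11, 12, 15, 20, 22, 30, 33, 44, 55, 60, 66, 110, 132, 165, 220, 330, 660.
Check 233^d mod 713 for each divisor in increasing order:
233^1 ≡ 233
233^2 ≡ 101
233^3 ≡ 4
233^4 ≡ 219
233^5 ≡ 404
233^6 ≡ 16
233^10 ≡ 652
233^11 ≡ 47
233^12 ≡ 256
233^15 ≡ 311
233^20 ≡ 156
233^22 ≡ 70
233^30 ≡ 466
233^33 ≡ 438
233^44 ≡ 622
233^55 ≡ 1
Therefore the multiplicative order of 233 modulo 713 is 55.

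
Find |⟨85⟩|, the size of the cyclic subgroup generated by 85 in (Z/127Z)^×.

126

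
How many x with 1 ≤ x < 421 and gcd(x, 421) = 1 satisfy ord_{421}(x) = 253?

φ(421) = 421 − 1 = 420 = 2^2 · 3 · 5 · 7.
In a cyclic group of order 420, there are φ(d) elements of order d for each divisor d of 420, and zero for non-divisors.
Here 420 is not a multiple of 253, so there are no elements of order 253.

0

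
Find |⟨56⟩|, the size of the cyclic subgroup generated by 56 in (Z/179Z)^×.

Since 56 ∈ (Z/179Z)^×, its order divides φ(179) = 179 − 1 = 178 = 2 · 89.
Divisors of 178: 1, 2, 89, 178.
Check 56^d mod 179 for each divisor in increasing order:
56^1 ≡ 56
56^2 ≡ 93
56^89 ≡ 1
Therefore the multiplicative order of 56 modulo 179 is 89.

89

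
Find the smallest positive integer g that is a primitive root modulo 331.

φ(331) = 331 − 1 = 330 = 2 · 3 · 5 · 11.
g is a primitive root iff g^(330/q) ≢ 1 (mod 331) for each prime q ∈ {2, 3, 5, 11}.
g = 2: 2^165 ≡ 330; 2^110 ≡ 299; 2^66 ≡ 64; 2^30 ≡ 1 — hits 1, so not a primitive root.
g = 3: 3^165 ≡ 330; 3^110 ≡ 299; 3^66 ≡ 64; 3^30 ≡ 270 — none is 1, so 3 is a primitive root.
So 3 is the smallest generator of (Z/331Z)^×.

3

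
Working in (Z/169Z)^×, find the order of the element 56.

78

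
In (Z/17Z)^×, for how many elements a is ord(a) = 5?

0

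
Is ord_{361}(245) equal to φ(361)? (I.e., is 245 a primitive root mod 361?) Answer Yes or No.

No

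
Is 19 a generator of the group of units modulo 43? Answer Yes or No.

Yes

φ(43) = 43 − 1 = 42 = 2 · 3 · 7.
Test 19^(42/q) mod 43 for each prime factor q of 42:
19^21 ≡ 42 (mod 43)  [q = 2: ≢ 1 ✓]
19^14 ≡ 36 (mod 43)  [q = 3: ≢ 1 ✓]
19^6 ≡ 11 (mod 43)  [q = 7: ≢ 1 ✓]
None equal 1, so ord_43(19) = 42: 19 is a primitive root.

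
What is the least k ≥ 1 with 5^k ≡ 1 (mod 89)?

By Lagrange's theorem, ord_89(5) divides φ(89) = 89 − 1 = 88 = 2^3 · 11.
Divisors of 88: 1, 2, 4, 8, 11, 22, 44, 88.
Test each divisor d:
5^1 ≡ 5 (mod 89)
5^2 ≡ 25 (mod 89)
5^4 ≡ 2 (mod 89)
5^8 ≡ 4 (mod 89)
5^11 ≡ 55 (mod 89)
5^22 ≡ 88 (mod 89)
5^44 ≡ 1 (mod 89) ✓
So ord_89(5) = 44.

44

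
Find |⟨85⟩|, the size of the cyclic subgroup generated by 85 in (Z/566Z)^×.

ord(85) | φ(566) = φ(2)·φ(283) = 1·282 = 282 = 2 · 3 · 47.
Divisors of 282: 1, 2, 3, 6, 47, 94, 141, 282.
Check 85^d mod 566 for each divisor in increasing order:
85^1 ≡ 85 (mod 566)
85^2 ≡ 433 (mod 566)
85^3 ≡ 15 (mod 566)
85^6 ≡ 225 (mod 566)
85^47 ≡ 327 (mod 566)
85^94 ≡ 521 (mod 566)
85^141 ≡ 1 (mod 566) ✓
Therefore the multiplicative order of 85 modulo 566 is 141.

141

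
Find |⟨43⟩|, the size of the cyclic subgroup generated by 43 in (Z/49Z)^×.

Since 43 ∈ (Z/49Z)^×, its order divides φ(49) = φ(7^2) = 7·(7−1) = 42 = 2 · 3 · 7.
Divisors of 42: 1, 2, 3, 6, 7, 14, 21, 42.
Check 43^d mod 49 for each divisor in increasing order:
43^1 ≡ 43 (mod 49)
43^2 ≡ 36 (mod 49)
43^3 ≡ 29 (mod 49)
43^6 ≡ 8 (mod 49)
43^7 ≡ 1 (mod 49) ✓
Hence ord(43) = 7.

7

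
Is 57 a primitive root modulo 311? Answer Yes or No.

Yes

φ(311) = 311 − 1 = 310 = 2 · 5 · 31.
Test 57^(310/q) mod 311 for each prime factor q of 310:
57^155 ≡ 310 (mod 311)  [q = 2: ≢ 1 ✓]
57^62 ≡ 36 (mod 311)  [q = 5: ≢ 1 ✓]
57^10 ≡ 250 (mod 311)  [q = 31: ≢ 1 ✓]
All checks pass, so 57 has order 310 and is a primitive root modulo 311.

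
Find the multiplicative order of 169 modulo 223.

Since 169 ∈ (Z/223Z)^×, its order divides φ(223) = 223 − 1 = 222 = 2 · 3 · 37.
Divisors of 222: 1, 2, 3, 6, 37, 74, 111, 222.
Test each divisor d:
169^1 ≡ 169 (mod 223)
169^2 ≡ 17 (mod 223)
169^3 ≡ 197 (mod 223)
169^6 ≡ 7 (mod 223)
169^37 ≡ 1 (mod 223) ✓
Therefore the multiplicative order of 169 modulo 223 is 37.

37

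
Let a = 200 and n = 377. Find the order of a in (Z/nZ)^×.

28

By Lagrange's theorem, ord_377(200) divides φ(377) = φ(13·29) = (13−1)·(29−1) = 12·28 = 336 = 2^4 · 3 · 7.
Divisors of 336: 1, 2, 3, 4, 6, 7, 8, 12, 14, 16, 21, 24, 28, 42, 48, 56, 84, 112, 168, 336.
Evaluate successive powers at the divisors of 336:
200^1 ≡ 200 (mod 377)
200^2 ≡ 38 (mod 377)
200^3 ≡ 60 (mod 377)
200^4 ≡ 313 (mod 377)
200^6 ≡ 207 (mod 377)
200^7 ≡ 307 (mod 377)
200^8 ≡ 326 (mod 377)
200^12 ≡ 248 (mod 377)
200^14 ≡ 376 (mod 377)
200^16 ≡ 339 (mod 377)
200^21 ≡ 70 (mod 377)
200^24 ≡ 53 (mod 377)
200^28 ≡ 1 (mod 377) ✓
Therefore the multiplicative order of 200 modulo 377 is 28.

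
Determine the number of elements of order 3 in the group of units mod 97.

2

φ(97) = 97 − 1 = 96 = 2^5 · 3.
In a cyclic group of order 96, there are φ(d) elements of order d for each divisor d of 96, and zero for non-divisors.
3 | 96, and φ(3) = 3 − 1 = 2.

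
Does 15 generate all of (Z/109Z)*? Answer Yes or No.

No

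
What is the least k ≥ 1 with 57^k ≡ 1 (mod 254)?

ord(57) | φ(254) = φ(2)·φ(127) = 1·126 = 126 = 2 · 3^2 · 7.
Divisors of 126: 1, 2, 3, 6, 7, 9, 14, 18, 21, 42, 63, 126.
Evaluate successive powers at the divisors of 126:
57^1 ≡ 57
57^2 ≡ 201
57^3 ≡ 27
57^6 ≡ 221
57^7 ≡ 151
57^9 ≡ 125
57^14 ≡ 195
57^18 ≡ 131
57^21 ≡ 235
57^42 ≡ 107
57^63 ≡ 253
57^126 ≡ 1
The smallest such exponent is 126, so the order of 57 is 126.

126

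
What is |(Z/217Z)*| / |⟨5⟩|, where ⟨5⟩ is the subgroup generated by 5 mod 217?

30

Since 5 ∈ (Z/217Z)^×, its order divides φ(217) = φ(7·31) = (7−1)·(31−1) = 6·30 = 180 = 2^2 · 3^2 · 5.
Divisors of 180: 1, 2, 3, 4, 5, 6, 9, 10, 12, 15, 18, 20, 30, 36, 45, 60, 90, 180.
Check 5^d mod 217 for each divisor in increasing order:
5^1 ≡ 5 (mod 217)
5^2 ≡ 25 (mod 217)
5^3 ≡ 125 (mod 217)
5^4 ≡ 191 (mod 217)
5^5 ≡ 87 (mod 217)
5^6 ≡ 1 (mod 217) ✓
The order of 5 is 6, so the subgroup it generates has 6 elements.
[(Z/217Z)^× : ⟨5⟩] = 180/6 = 30.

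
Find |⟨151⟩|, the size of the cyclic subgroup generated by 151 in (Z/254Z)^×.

The order of 151 must divide φ(254) = φ(2)·φ(127) = 1·126 = 126 = 2 · 3^2 · 7.
Divisors of 126: 1, 2, 3, 6, 7, 9, 14, 18, 21, 42, 63, 126.
Test each divisor d:
151^1 ≡ 151 (mod 254)
151^2 ≡ 195 (mod 254)
151^3 ≡ 235 (mod 254)
151^6 ≡ 107 (mod 254)
151^7 ≡ 155 (mod 254)
151^9 ≡ 253 (mod 254)
151^14 ≡ 149 (mod 254)
151^18 ≡ 1 (mod 254) ✓
So ord_254(151) = 18.

18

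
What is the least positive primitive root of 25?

φ(25) = φ(5^2) = 5·(5−1) = 20 = 2^2 · 5.
g is a primitive root iff g^(20/q) ≢ 1 (mod 25) for each prime q ∈ {2, 5}.
g = 2: 2^10 ≡ 24; 2^4 ≡ 16 — none is 1, so 2 is a primitive root.
So 2 is the smallest generator of (Z/25Z)^×.

2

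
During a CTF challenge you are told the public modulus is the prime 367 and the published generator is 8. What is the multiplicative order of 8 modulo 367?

61

Since 8 ∈ (Z/367Z)^×, its order divides φ(367) = 367 − 1 = 366 = 2 · 3 · 61.
Divisors of 366: 1, 2, 3, 6, 61, 122, 183, 366.
Compute 8^d (mod 367) for the divisors d until we hit 1:
8^1 ≡ 8
8^2 ≡ 64
8^3 ≡ 145
8^6 ≡ 106
8^61 ≡ 1
The smallest such exponent is 61, so the order of 8 is 61.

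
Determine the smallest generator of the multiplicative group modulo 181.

φ(181) = 181 − 1 = 180 = 2^2 · 3^2 · 5.
Test candidates g = 2, 3, … against the prime factors q ∈ {2, 3, 5} of φ(181): g is a generator iff g^(180/q) ≢ 1 for every such q.
g = 2: 2^90 ≡ 180; 2^60 ≡ 48; 2^36 ≡ 59 — none is 1, so 2 is a primitive root.
Hence the least primitive root of 181 is 2.

2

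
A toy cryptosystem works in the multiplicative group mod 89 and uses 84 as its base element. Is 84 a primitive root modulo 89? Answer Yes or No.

No

φ(89) = 89 − 1 = 88 = 2^3 · 11.
An element g generates (Z/89Z)^× iff g^(88/q) ≢ 1 (mod 89) for each prime q ∈ {2, 11}.
84^44 ≡ 1 (mod 89)  [q = 2: ≡ 1 ✗]
84^8 ≡ 4 (mod 89)  [q = 11: ≢ 1 ✓]
Since 84^44 ≡ 1, the order of 84 divides 44 < 88, so 84 is not a primitive root.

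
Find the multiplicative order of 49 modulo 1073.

ord(49) | φ(1073) = φ(29·37) = (29−1)·(37−1) = 28·36 = 1008 = 2^4 · 3^2 · 7.
Divisors of 1008: 1, 2, 3, 4, 6, 7, 8, 9, 12, 14, 16, 18, 21, 24, 28, 36, 42, 48, 56, 63, 72, 84, 112, 126, 144, 168, 252, 336, 504, 1008.
Check 49^d mod 1073 for each divisor in increasing order:
49^1 ≡ 49 (mod 1073)
49^2 ≡ 255 (mod 1073)
49^3 ≡ 692 (mod 1073)
49^4 ≡ 645 (mod 1073)
49^6 ≡ 306 (mod 1073)
49^7 ≡ 1045 (mod 1073)
49^8 ≡ 774 (mod 1073)
49^9 ≡ 371 (mod 1073)
49^12 ≡ 285 (mod 1073)
49^14 ≡ 784 (mod 1073)
49^16 ≡ 342 (mod 1073)
49^18 ≡ 297 (mod 1073)
49^21 ≡ 581 (mod 1073)
49^24 ≡ 750 (mod 1073)
49^28 ≡ 900 (mod 1073)
49^36 ≡ 223 (mod 1073)
49^42 ≡ 639 (mod 1073)
49^48 ≡ 248 (mod 1073)
49^56 ≡ 958 (mod 1073)
49^63 ≡ 1 (mod 1073) ✓
Hence ord(49) = 63.

63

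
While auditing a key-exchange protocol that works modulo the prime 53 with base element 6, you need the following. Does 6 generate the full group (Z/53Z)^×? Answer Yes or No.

No

φ(53) = 53 − 1 = 52 = 2^2 · 13.
Test 6^(52/q) mod 53 for each prime factor q of 52:
6^26 ≡ 1 (mod 53)  [q = 2: ≡ 1 ✗]
6^4 ≡ 24 (mod 53)  [q = 13: ≢ 1 ✓]
6^26 ≡ 1 shows ord(6) | 26, strictly less than φ(53); not a primitive root.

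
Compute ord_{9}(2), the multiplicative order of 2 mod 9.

6

By Lagrange's theorem, ord_9(2) divides φ(9) = φ(3^2) = 3·(3−1) = 6 = 2 · 3.
Divisors of 6: 1, 2, 3, 6.
Compute 2^d (mod 9) for the divisors d until we hit 1:
2^1 ≡ 2 (mod 9)
2^2 ≡ 4 (mod 9)
2^3 ≡ 8 (mod 9)
2^6 ≡ 1 (mod 9) ✓
Therefore the multiplicative order of 2 modulo 9 is 6.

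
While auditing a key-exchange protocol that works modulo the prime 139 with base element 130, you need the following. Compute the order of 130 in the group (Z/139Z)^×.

138

ord(130) | φ(139) = 139 − 1 = 138 = 2 · 3 · 23.
Divisors of 138: 1, 2, 3, 6, 23, 46, 69, 138.
Test each divisor d:
130^1 ≡ 130
130^2 ≡ 81
130^3 ≡ 105
130^6 ≡ 44
130^23 ≡ 97
130^46 ≡ 96
130^69 ≡ 138
130^138 ≡ 1
The smallest such exponent is 138, so the order of 130 is 138.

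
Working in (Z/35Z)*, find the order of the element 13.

By Lagrange's theorem, ord_35(13) divides φ(35) = φ(5·7) = (5−1)·(7−1) = 4·6 = 24 = 2^3 · 3.
Divisors of 24: 1, 2, 3, 4, 6, 8, 12, 24.
Evaluate successive powers at the divisors of 24:
13^1 ≡ 13
13^2 ≡ 29
13^3 ≡ 27
13^4 ≡ 1
The smallest such exponent is 4, so the order of 13 is 4.

4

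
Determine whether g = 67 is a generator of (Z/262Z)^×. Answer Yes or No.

φ(262) = φ(2)·φ(131) = 1·130 = 130 = 2 · 5 · 13.
It suffices to check that the order of 67 is not a proper divisor of 130: compute 67^(130/q) for q ∈ {2, 5, 13}.
67^65 ≡ 261 (mod 262)  [q = 2: ≢ 1 ✓]
67^26 ≡ 53 (mod 262)  [q = 5: ≢ 1 ✓]
67^10 ≡ 45 (mod 262)  [q = 13: ≢ 1 ✓]
None equal 1, so ord_262(67) = 130: 67 is a primitive root.

Yes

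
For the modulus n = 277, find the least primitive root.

φ(277) = 277 − 1 = 276 = 2^2 · 3 · 23.
Test candidates g = 2, 3, … against the prime factors q ∈ {2, 3, 23} of φ(277): g is a generator iff g^(276/q) ≢ 1 for every such q.
g = 2: 2^138 ≡ 276; 2^92 ≡ 1 — hits 1, so not a primitive root.
g = 3: 3^138 ≡ 1 — hits 1, so not a primitive root.
g = 4: 4^138 ≡ 1 — hits 1, so not a primitive root.
g = 5: 5^138 ≡ 276; 5^92 ≡ 116; 5^12 ≡ 27 — none is 1, so 5 is a primitive root.
So 5 is the smallest generator of (Z/277Z)^×.

5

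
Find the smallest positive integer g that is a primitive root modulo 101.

2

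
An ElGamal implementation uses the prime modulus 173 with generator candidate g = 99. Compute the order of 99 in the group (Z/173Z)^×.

ord(99) | φ(173) = 173 − 1 = 172 = 2^2 · 43.
Divisors of 172: 1, 2, 4, 43, 86, 172.
Evaluate successive powers at the divisors of 172:
99^1 ≡ 99
99^2 ≡ 113
99^4 ≡ 140
99^43 ≡ 80
99^86 ≡ 172
99^172 ≡ 1
So ord_173(99) = 172.

172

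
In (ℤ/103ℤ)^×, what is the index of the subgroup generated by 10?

ord(10) | φ(103) = 103 − 1 = 102 = 2 · 3 · 17.
Divisors of 102: 1, 2, 3, 6, 17, 34, 51, 102.
Evaluate successive powers at the divisors of 102:
10^1 ≡ 10
10^2 ≡ 100
10^3 ≡ 73
10^6 ≡ 76
10^17 ≡ 102
10^34 ≡ 1
The order of 10 is 34, so the subgroup it generates has 34 elements.
Index = |(Z/103Z)^×| / |⟨10⟩| = 102 / 34 = 3.

3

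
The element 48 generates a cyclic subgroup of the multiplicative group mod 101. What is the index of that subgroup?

1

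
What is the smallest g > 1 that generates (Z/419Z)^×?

2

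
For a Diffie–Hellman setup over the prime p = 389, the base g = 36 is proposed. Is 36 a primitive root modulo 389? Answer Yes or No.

No

φ(389) = 389 − 1 = 388 = 2^2 · 97.
An element g generates (Z/389Z)^× iff g^(388/q) ≢ 1 (mod 389) for each prime q ∈ {2, 97}.
36^194 ≡ 1 (mod 389)  [q = 2: ≡ 1 ✗]
36^4 ≡ 303 (mod 389)  [q = 97: ≢ 1 ✓]
The check at q = 2 fails, so 36 generates a proper subgroup.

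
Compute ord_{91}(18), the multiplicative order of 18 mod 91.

ord(18) | φ(91) = φ(7·13) = (7−1)·(13−1) = 6·12 = 72 = 2^3 · 3^2.
Divisors of 72: 1, 2, 3, 4, 6, 8, 9, 12, 18, 24, 36, 72.
Evaluate successive powers at the divisors of 72:
18^1 ≡ 18 (mod 91)
18^2 ≡ 51 (mod 91)
18^3 ≡ 8 (mod 91)
18^4 ≡ 53 (mod 91)
18^6 ≡ 64 (mod 91)
18^8 ≡ 79 (mod 91)
18^9 ≡ 57 (mod 91)
18^12 ≡ 1 (mod 91) ✓
Hence ord(18) = 12.

12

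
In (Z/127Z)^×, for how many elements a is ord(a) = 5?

0

φ(127) = 127 − 1 = 126 = 2 · 3^2 · 7.
Since (Z/127Z)^× is cyclic of order 126, the number of elements of order d is φ(d) when d | 126 and 0 otherwise.
Here 126 is not a multiple of 5, so there are no elements of order 5.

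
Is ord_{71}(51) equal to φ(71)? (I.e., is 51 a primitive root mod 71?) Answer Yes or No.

φ(71) = 71 − 1 = 70 = 2 · 5 · 7.
51 is a primitive root mod 71 iff 51^(φ(71)/q) ≢ 1 for every prime q | φ(71), i.e. q ∈ {2, 5, 7}.
51^35 ≡ 70 (mod 71)  [q = 2: ≢ 1 ✓]
51^14 ≡ 1 (mod 71)  [q = 5: ≡ 1 ✗]
51^10 ≡ 48 (mod 71)  [q = 7: ≢ 1 ✓]
The check at q = 5 fails, so 51 generates a proper subgroup.

No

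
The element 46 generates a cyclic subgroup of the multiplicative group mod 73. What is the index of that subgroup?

18

By Lagrange's theorem, ord_73(46) divides φ(73) = 73 − 1 = 72 = 2^3 · 3^2.
Divisors of 72: 1, 2, 3, 4, 6, 8, 9, 12, 18, 24, 36, 72.
Check 46^d mod 73 for each divisor in increasing order:
46^1 ≡ 46
46^2 ≡ 72
46^3 ≡ 27
46^4 ≡ 1
So ord_73(46) = 4, hence |⟨46⟩| = 4.
[(Z/73Z)^× : ⟨46⟩] = 72/4 = 18.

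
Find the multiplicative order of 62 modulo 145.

28

Since 62 ∈ (Z/145Z)^×, its order divides φ(145) = φ(5·29) = (5−1)·(29−1) = 4·28 = 112 = 2^4 · 7.
Divisors of 112: 1, 2, 4, 7, 8, 14, 16, 28, 56, 112.
Check 62^d mod 145 for each divisor in increasing order:
62^1 ≡ 62
62^2 ≡ 74
62^4 ≡ 111
62^7 ≡ 28
62^8 ≡ 141
62^14 ≡ 59
62^16 ≡ 16
62^28 ≡ 1
Hence ord(62) = 28.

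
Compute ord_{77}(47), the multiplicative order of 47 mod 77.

30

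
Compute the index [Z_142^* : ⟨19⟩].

2

The order of 19 must divide φ(142) = φ(2)·φ(71) = 1·70 = 70 = 2 · 5 · 7.
Divisors of 70: 1, 2, 5, 7, 10, 14, 35, 70.
Evaluate successive powers at the divisors of 70:
19^1 ≡ 19
19^2 ≡ 77
19^5 ≡ 45
19^7 ≡ 57
19^10 ≡ 37
19^14 ≡ 125
19^35 ≡ 1
Thus |⟨19⟩| = ord(19) = 35.
The index is φ(142) / ord(19) = 70 / 35 = 2.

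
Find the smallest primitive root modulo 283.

3

φ(283) = 283 − 1 = 282 = 2 · 3 · 47.
g is a primitive root iff g^(282/q) ≢ 1 (mod 283) for each prime q ∈ {2, 3, 47}.
g = 2: 2^141 ≡ 282; 2^94 ≡ 1 — hits 1, so not a primitive root.
g = 3: 3^141 ≡ 282; 3^94 ≡ 238; 3^6 ≡ 163 — none is 1, so 3 is a primitive root.
Hence the least primitive root of 283 is 3.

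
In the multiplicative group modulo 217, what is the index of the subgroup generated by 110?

6

The order of 110 must divide φ(217) = φ(7·31) = (7−1)·(31−1) = 6·30 = 180 = 2^2 · 3^2 · 5.
Divisors of 180: 1, 2, 3, 4, 5, 6, 9, 10, 12, 15, 18, 20, 30, 36, 45, 60, 90, 180.
Compute 110^d (mod 217) for the divisors d until we hit 1:
110^1 ≡ 110 (mod 217)
110^2 ≡ 165 (mod 217)
110^3 ≡ 139 (mod 217)
110^4 ≡ 100 (mod 217)
110^5 ≡ 150 (mod 217)
110^6 ≡ 8 (mod 217)
110^9 ≡ 27 (mod 217)
110^10 ≡ 149 (mod 217)
110^12 ≡ 64 (mod 217)
110^15 ≡ 216 (mod 217)
110^18 ≡ 78 (mod 217)
110^20 ≡ 67 (mod 217)
110^30 ≡ 1 (mod 217) ✓
So ord_217(110) = 30, hence |⟨110⟩| = 30.
Index = |(Z/217Z)^×| / |⟨110⟩| = 180 / 30 = 6.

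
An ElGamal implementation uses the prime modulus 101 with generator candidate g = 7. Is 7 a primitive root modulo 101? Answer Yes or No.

Yes

φ(101) = 101 − 1 = 100 = 2^2 · 5^2.
Test 7^(100/q) mod 101 for each prime factor q of 100:
7^50 ≡ 100 (mod 101)  [q = 2: ≢ 1 ✓]
7^20 ≡ 84 (mod 101)  [q = 5: ≢ 1 ✓]
All checks pass, so 7 has order 100 and is a primitive root modulo 101.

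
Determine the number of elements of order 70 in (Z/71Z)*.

φ(71) = 71 − 1 = 70 = 2 · 5 · 7.
(Z/71Z)^× is cyclic (|G| = 70); a cyclic group of order m has exactly φ(d) elements of each order d | m, and none otherwise.
70 = 2 · 5 · 7 divides 70, and φ(70) = 24.

24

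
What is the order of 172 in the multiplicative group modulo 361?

The order of 172 must divide φ(361) = φ(19^2) = 19·(19−1) = 342 = 2 · 3^2 · 19.
Divisors of 342: 1, 2, 3, 6, 9, 18, 19, 38, 57, 114, 171, 342.
Check 172^d mod 361 for each divisor in increasing order:
172^1 ≡ 172
172^2 ≡ 343
172^3 ≡ 153
172^6 ≡ 305
172^9 ≡ 96
172^18 ≡ 191
172^19 ≡ 1
Hence ord(172) = 19.

19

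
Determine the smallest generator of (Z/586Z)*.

3

φ(586) = φ(2)·φ(293) = 1·292 = 292 = 2^2 · 73.
g is a primitive root iff g^(292/q) ≢ 1 (mod 586) for each prime q ∈ {2, 73}.
g = 2: gcd(2, 586) = 2 > 1, not a unit — skip.
g = 3: 3^146 ≡ 585; 3^4 ≡ 81 — none is 1, so 3 is a primitive root.
The smallest primitive root modulo 586 is 3.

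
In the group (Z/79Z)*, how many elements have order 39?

24

φ(79) = 79 − 1 = 78 = 2 · 3 · 13.
(Z/79Z)^× is cyclic (|G| = 78); a cyclic group of order m has exactly φ(d) elements of each order d | m, and none otherwise.
39 = 3 · 13 divides 78, and φ(39) = 24.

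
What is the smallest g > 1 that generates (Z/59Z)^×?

2

φ(59) = 59 − 1 = 58 = 2 · 29.
Test candidates g = 2, 3, … against the prime factors q ∈ {2, 29} of φ(59): g is a generator iff g^(58/q) ≢ 1 for every such q.
g = 2: 2^29 ≡ 58; 2^2 ≡ 4 — none is 1, so 2 is a primitive root.
The smallest primitive root modulo 59 is 2.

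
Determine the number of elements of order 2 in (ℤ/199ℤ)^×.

1

φ(199) = 199 − 1 = 198 = 2 · 3^2 · 11.
Since (Z/199Z)^× is cyclic of order 198, the number of elements of order d is φ(d) when d | 198 and 0 otherwise.
2 | 198, and φ(2) = 2 − 1 = 1.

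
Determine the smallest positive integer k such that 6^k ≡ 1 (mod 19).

9

ord(6) | φ(19) = 19 − 1 = 18 = 2 · 3^2.
Divisors of 18: 1, 2, 3, 6, 9, 18.
Check 6^d mod 19 for each divisor in increasing order:
6^1 ≡ 6 (mod 19)
6^2 ≡ 17 (mod 19)
6^3 ≡ 7 (mod 19)
6^6 ≡ 11 (mod 19)
6^9 ≡ 1 (mod 19) ✓
Therefore the multiplicative order of 6 modulo 19 is 9.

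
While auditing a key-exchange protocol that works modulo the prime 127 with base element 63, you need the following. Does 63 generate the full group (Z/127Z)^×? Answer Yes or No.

No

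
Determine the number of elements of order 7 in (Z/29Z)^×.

φ(29) = 29 − 1 = 28 = 2^2 · 7.
In a cyclic group of order 28, there are φ(d) elements of order d for each divisor d of 28, and zero for non-divisors.
7 | 28, and φ(7) = 7 − 1 = 6.

6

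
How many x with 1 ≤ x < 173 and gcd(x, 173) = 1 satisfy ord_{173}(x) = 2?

1

φ(173) = 173 − 1 = 172 = 2^2 · 43.
(Z/173Z)^× is cyclic (|G| = 172); a cyclic group of order m has exactly φ(d) elements of each order d | m, and none otherwise.
2 | 172, and φ(2) = 2 − 1 = 1.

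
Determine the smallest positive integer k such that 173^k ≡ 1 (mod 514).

128

Since 173 ∈ (Z/514Z)^×, its order divides φ(514) = φ(2)·φ(257) = 1·256 = 256 = 2^8.
Divisors of 256: 1, 2, 4, 8, 16, 32, 64, 128, 256.
Evaluate successive powers at the divisors of 256:
173^1 ≡ 173
173^2 ≡ 117
173^4 ≡ 325
173^8 ≡ 255
173^16 ≡ 261
173^32 ≡ 273
173^64 ≡ 513
173^128 ≡ 1
So ord_514(173) = 128.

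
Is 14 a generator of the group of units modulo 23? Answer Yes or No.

Yes

φ(23) = 23 − 1 = 22 = 2 · 11.
It suffices to check that the order of 14 is not a proper divisor of 22: compute 14^(22/q) for q ∈ {2, 11}.
14^11 ≡ 22 (mod 23)  [q = 2: ≢ 1 ✓]
14^2 ≡ 12 (mod 23)  [q = 11: ≢ 1 ✓]
None equal 1, so ord_23(14) = 22: 14 is a primitive root.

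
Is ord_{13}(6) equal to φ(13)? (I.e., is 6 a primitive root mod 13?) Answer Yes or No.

φ(13) = 13 − 1 = 12 = 2^2 · 3.
An element g generates (Z/13Z)^× iff g^(12/q) ≢ 1 (mod 13) for each prime q ∈ {2, 3}.
6^6 ≡ 12 (mod 13)  [q = 2: ≢ 1 ✓]
6^4 ≡ 9 (mod 13)  [q = 3: ≢ 1 ✓]
All checks pass, so 6 has order 12 and is a primitive root modulo 13.

Yes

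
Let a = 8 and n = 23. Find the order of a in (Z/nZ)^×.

By Lagrange's theorem, ord_23(8) divides φ(23) = 23 − 1 = 22 = 2 · 11.
Divisors of 22: 1, 2, 11, 22.
Check 8^d mod 23 for each divisor in increasing order:
8^1 ≡ 8 (mod 23)
8^2 ≡ 18 (mod 23)
8^11 ≡ 1 (mod 23) ✓
So ord_23(8) = 11.

11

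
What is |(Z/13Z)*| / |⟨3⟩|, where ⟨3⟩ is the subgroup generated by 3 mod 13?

The order of 3 must divide φ(13) = 13 − 1 = 12 = 2^2 · 3.
Divisors of 12: 1, 2, 3, 4, 6, 12.
Compute 3^d (mod 13) for the divisors d until we hit 1:
3^1 ≡ 3
3^2 ≡ 9
3^3 ≡ 1
Thus |⟨3⟩| = ord(3) = 3.
Index = |(Z/13Z)^×| / |⟨3⟩| = 12 / 3 = 4.

4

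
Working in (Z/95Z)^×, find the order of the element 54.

18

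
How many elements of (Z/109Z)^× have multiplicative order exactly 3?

2

φ(109) = 109 − 1 = 108 = 2^2 · 3^3.
In a cyclic group of order 108, there are φ(d) elements of order d for each divisor d of 108, and zero for non-divisors.
3 | 108, and φ(3) = 3 − 1 = 2.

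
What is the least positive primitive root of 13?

2

φ(13) = 13 − 1 = 12 = 2^2 · 3.
Test candidates g = 2, 3, … against the prime factors q ∈ {2, 3} of φ(13): g is a generator iff g^(12/q) ≢ 1 for every such q.
g = 2: 2^6 ≡ 12; 2^4 ≡ 3 — none is 1, so 2 is a primitive root.
Hence the least primitive root of 13 is 2.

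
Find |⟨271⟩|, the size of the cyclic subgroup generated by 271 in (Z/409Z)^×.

By Lagrange's theorem, ord_409(271) divides φ(409) = 409 − 1 = 408 = 2^3 · 3 · 17.
Divisors of 408: 1, 2, 3, 4, 6, 8, 12, 17, 24, 34, 51, 68, 102, 136, 204, 408.
Test each divisor d:
271^1 ≡ 271
271^2 ≡ 230
271^3 ≡ 162
271^4 ≡ 139
271^6 ≡ 68
271^8 ≡ 98
271^12 ≡ 125
271^17 ≡ 217
271^24 ≡ 83
271^34 ≡ 54
271^51 ≡ 266
271^68 ≡ 53
271^102 ≡ 408
271^136 ≡ 355
271^204 ≡ 1
The smallest such exponent is 204, so the order of 271 is 204.

204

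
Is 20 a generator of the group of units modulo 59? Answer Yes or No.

φ(59) = 59 − 1 = 58 = 2 · 29.
Test 20^(58/q) mod 59 for each prime factor q of 58:
20^29 ≡ 1 (mod 59)  [q = 2: ≡ 1 ✗]
20^2 ≡ 46 (mod 59)  [q = 29: ≢ 1 ✓]
Since 20^29 ≡ 1, the order of 20 divides 29 < 58, so 20 is not a primitive root.

No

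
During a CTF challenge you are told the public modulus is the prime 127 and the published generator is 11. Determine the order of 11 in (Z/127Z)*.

63

The order of 11 must divide φ(127) = 127 − 1 = 126 = 2 · 3^2 · 7.
Divisors of 126: 1, 2, 3, 6, 7, 9, 14, 18, 21, 42, 63, 126.
Check 11^d mod 127 for each divisor in increasing order:
11^1 ≡ 11 (mod 127)
11^2 ≡ 121 (mod 127)
11^3 ≡ 61 (mod 127)
11^6 ≡ 38 (mod 127)
11^7 ≡ 37 (mod 127)
11^9 ≡ 32 (mod 127)
11^14 ≡ 99 (mod 127)
11^18 ≡ 8 (mod 127)
11^21 ≡ 107 (mod 127)
11^42 ≡ 19 (mod 127)
11^63 ≡ 1 (mod 127) ✓
Hence ord(11) = 63.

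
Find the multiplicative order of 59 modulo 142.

By Lagrange's theorem, ord_142(59) divides φ(142) = φ(2)·φ(71) = 1·70 = 70 = 2 · 5 · 7.
Divisors of 70: 1, 2, 5, 7, 10, 14, 35, 70.
Test each divisor d:
59^1 ≡ 59 (mod 142)
59^2 ≡ 73 (mod 142)
59^5 ≡ 23 (mod 142)
59^7 ≡ 117 (mod 142)
59^10 ≡ 103 (mod 142)
59^14 ≡ 57 (mod 142)
59^35 ≡ 141 (mod 142)
59^70 ≡ 1 (mod 142) ✓
Hence ord(59) = 70.

70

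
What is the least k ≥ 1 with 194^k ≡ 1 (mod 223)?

ord(194) | φ(223) = 223 − 1 = 222 = 2 · 3 · 37.
Divisors of 222: 1, 2, 3, 6, 37, 74, 111, 222.
Compute 194^d (mod 223) for the divisors d until we hit 1:
194^1 ≡ 194 (mod 223)
194^2 ≡ 172 (mod 223)
194^3 ≡ 141 (mod 223)
194^6 ≡ 34 (mod 223)
194^37 ≡ 40 (mod 223)
194^74 ≡ 39 (mod 223)
194^111 ≡ 222 (mod 223)
194^222 ≡ 1 (mod 223) ✓
So ord_223(194) = 222.

222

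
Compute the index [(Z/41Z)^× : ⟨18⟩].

By Lagrange's theorem, ord_41(18) divides φ(41) = 41 − 1 = 40 = 2^3 · 5.
Divisors of 40: 1, 2, 4, 5, 8, 10, 20, 40.
Evaluate successive powers at the divisors of 40:
18^1 ≡ 18 (mod 41)
18^2 ≡ 37 (mod 41)
18^4 ≡ 16 (mod 41)
18^5 ≡ 1 (mod 41) ✓
The order of 18 is 5, so the subgroup it generates has 5 elements.
Index = |(Z/41Z)^×| / |⟨18⟩| = 40 / 5 = 8.

8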